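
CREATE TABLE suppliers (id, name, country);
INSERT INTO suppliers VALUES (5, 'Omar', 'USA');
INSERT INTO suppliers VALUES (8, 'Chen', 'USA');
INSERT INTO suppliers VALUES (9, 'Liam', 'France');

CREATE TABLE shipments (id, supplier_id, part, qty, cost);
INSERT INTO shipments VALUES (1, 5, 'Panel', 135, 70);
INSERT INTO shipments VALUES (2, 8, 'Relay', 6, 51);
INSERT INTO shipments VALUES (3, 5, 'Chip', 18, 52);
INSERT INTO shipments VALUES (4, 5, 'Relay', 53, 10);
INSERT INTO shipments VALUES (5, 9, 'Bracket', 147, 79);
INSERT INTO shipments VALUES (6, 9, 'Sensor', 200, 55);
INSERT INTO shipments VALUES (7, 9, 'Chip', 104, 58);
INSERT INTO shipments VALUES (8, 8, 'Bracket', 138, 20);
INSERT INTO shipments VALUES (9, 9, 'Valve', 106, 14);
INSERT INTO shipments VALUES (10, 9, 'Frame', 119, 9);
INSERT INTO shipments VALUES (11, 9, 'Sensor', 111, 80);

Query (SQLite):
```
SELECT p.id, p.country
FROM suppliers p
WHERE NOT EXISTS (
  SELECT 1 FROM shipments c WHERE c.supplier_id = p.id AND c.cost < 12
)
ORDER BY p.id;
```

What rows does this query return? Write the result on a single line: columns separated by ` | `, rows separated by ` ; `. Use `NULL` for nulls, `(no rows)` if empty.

8 | USA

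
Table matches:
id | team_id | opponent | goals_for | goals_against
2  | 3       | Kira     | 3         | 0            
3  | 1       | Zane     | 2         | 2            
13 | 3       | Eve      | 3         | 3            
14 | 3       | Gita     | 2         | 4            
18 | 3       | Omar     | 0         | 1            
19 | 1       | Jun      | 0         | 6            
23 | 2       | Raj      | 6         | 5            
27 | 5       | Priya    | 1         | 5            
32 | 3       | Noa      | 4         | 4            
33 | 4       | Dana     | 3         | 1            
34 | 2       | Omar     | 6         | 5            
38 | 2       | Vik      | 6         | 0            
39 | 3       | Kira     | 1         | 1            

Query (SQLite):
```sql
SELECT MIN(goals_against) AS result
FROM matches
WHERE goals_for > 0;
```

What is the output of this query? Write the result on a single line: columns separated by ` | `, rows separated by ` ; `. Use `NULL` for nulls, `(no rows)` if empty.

Rows where goals_for > 0 → goals_against values: [0, 2, 3, 4, 5, 5, 4, 1, 5, 0, 1].
MIN of non-NULL values = 0.

0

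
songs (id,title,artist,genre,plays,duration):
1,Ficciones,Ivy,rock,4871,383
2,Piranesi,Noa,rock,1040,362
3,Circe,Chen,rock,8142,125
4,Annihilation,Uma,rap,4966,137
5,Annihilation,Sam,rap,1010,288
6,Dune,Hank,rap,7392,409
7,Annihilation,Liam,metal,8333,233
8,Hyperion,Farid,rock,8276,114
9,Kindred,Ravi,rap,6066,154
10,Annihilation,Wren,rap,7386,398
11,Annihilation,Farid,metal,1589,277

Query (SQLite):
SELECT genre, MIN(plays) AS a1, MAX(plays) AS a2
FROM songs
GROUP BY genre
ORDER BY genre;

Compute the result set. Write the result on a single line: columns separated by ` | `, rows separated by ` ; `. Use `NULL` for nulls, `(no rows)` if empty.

metal | 1589 | 8333 ; rap | 1010 | 7392 ; rock | 1040 | 8276

Group songs by genre.
Per group compute: MIN(plays), MAX(plays).
  metal: ids {7, 11} → MIN(plays)=1589, MAX(plays)=8333
  rap: ids {4, 5, 6, 9, 10} → MIN(plays)=1010, MAX(plays)=7392
  rock: ids {1, 2, 3, 8} → MIN(plays)=1040, MAX(plays)=8276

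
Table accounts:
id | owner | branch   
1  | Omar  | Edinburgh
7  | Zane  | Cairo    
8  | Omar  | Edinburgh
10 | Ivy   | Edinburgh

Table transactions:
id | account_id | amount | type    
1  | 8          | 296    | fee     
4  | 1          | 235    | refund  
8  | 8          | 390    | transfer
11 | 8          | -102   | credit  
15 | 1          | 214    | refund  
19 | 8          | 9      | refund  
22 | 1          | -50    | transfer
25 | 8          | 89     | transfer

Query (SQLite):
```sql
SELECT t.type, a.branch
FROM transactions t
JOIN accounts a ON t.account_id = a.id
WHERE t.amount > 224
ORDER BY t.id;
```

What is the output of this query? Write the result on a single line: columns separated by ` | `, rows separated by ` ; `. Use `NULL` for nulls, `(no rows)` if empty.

Each transactions row matches the accounts row where account_id = accounts.id.
Then keep rows with t.amount > 224.

fee | Edinburgh ; refund | Edinburgh ; transfer | Edinburgh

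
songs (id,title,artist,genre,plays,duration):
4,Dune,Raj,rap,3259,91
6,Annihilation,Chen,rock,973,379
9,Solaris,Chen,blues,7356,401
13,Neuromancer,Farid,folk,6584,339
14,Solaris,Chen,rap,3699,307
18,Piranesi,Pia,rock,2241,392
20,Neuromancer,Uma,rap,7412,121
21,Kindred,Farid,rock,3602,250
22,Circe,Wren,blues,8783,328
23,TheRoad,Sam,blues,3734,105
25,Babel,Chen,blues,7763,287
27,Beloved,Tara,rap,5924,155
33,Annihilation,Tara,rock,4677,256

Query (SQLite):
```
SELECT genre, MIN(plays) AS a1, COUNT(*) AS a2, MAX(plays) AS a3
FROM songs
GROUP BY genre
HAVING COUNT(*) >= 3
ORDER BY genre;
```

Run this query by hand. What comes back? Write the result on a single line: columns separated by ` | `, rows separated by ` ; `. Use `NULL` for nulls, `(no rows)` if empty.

Group songs by genre.
Per group compute: MIN(plays), COUNT(*), MAX(plays).
HAVING: drop groups with fewer than 3 rows.
  blues: ids {9, 22, 23, 25} → MIN(plays)=3734, COUNT(*)=4, MAX(plays)=8783
  folk: ids {13} → MIN(plays)=6584, COUNT(*)=1, MAX(plays)=6584
  rap: ids {4, 14, 20, 27} → MIN(plays)=3259, COUNT(*)=4, MAX(plays)=7412
  rock: ids {6, 18, 21, 33} → MIN(plays)=973, COUNT(*)=4, MAX(plays)=4677

blues | 3734 | 4 | 8783 ; rap | 3259 | 4 | 7412 ; rock | 973 | 4 | 4677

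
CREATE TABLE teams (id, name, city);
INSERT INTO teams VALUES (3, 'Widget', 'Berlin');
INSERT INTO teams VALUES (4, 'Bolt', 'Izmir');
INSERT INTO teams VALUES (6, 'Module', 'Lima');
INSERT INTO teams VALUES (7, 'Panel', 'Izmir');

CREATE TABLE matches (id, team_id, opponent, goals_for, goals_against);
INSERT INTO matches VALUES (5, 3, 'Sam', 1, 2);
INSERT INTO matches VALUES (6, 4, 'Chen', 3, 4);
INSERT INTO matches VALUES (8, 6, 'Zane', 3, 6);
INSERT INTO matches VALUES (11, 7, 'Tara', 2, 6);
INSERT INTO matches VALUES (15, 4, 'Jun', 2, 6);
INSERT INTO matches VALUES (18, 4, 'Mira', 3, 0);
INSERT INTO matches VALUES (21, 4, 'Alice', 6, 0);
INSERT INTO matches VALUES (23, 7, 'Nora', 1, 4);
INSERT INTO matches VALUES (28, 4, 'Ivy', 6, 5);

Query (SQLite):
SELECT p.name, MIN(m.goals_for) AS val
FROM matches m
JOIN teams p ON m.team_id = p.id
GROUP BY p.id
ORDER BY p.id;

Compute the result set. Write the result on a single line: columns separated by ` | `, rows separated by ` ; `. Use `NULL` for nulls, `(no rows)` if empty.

Widget | 1 ; Bolt | 2 ; Module | 3 ; Panel | 1

Join each matches row to its teams via team_id.
Group joined rows by teams.id; compute MIN(m.goals_for) per group.
  3: ids {5} → MIN(m.goals_for)=1
  4: ids {6, 15, 18, 21, 28} → MIN(m.goals_for)=2
  6: ids {8} → MIN(m.goals_for)=3
  7: ids {11, 23} → MIN(m.goals_for)=1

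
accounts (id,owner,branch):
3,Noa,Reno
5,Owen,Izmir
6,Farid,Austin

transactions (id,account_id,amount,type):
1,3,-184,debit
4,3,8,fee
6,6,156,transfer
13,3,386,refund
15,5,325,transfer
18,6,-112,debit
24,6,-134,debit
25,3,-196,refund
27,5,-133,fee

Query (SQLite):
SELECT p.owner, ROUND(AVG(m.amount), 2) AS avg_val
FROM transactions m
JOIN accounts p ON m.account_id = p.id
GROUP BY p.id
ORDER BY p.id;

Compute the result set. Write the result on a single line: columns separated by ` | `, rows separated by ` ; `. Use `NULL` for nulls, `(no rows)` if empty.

Noa | 3.5 ; Owen | 96 ; Farid | -30

Join each transactions row to its accounts via account_id.
Group joined rows by accounts.id; compute ROUND(AVG(m.amount), 2) per group.
  3: ids {1, 4, 13, 25} → ROUND(AVG(m.amount), 2)=3.5
  5: ids {15, 27} → ROUND(AVG(m.amount), 2)=96
  6: ids {6, 18, 24} → ROUND(AVG(m.amount), 2)=-30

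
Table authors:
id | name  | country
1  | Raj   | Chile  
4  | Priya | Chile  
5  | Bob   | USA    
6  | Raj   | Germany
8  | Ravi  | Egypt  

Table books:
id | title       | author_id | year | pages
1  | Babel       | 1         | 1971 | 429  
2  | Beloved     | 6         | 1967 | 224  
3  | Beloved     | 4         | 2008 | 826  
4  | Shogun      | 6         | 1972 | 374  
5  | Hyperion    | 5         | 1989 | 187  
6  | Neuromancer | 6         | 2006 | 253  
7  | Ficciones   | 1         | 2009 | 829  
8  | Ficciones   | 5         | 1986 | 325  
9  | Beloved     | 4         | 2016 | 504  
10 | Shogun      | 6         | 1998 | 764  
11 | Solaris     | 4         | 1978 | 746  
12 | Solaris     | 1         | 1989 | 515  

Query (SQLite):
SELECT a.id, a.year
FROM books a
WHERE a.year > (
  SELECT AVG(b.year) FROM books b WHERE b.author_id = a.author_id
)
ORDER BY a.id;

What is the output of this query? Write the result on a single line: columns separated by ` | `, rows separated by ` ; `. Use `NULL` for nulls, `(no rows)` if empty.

3 | 2008 ; 5 | 1989 ; 6 | 2006 ; 7 | 2009 ; 9 | 2016 ; 10 | 1998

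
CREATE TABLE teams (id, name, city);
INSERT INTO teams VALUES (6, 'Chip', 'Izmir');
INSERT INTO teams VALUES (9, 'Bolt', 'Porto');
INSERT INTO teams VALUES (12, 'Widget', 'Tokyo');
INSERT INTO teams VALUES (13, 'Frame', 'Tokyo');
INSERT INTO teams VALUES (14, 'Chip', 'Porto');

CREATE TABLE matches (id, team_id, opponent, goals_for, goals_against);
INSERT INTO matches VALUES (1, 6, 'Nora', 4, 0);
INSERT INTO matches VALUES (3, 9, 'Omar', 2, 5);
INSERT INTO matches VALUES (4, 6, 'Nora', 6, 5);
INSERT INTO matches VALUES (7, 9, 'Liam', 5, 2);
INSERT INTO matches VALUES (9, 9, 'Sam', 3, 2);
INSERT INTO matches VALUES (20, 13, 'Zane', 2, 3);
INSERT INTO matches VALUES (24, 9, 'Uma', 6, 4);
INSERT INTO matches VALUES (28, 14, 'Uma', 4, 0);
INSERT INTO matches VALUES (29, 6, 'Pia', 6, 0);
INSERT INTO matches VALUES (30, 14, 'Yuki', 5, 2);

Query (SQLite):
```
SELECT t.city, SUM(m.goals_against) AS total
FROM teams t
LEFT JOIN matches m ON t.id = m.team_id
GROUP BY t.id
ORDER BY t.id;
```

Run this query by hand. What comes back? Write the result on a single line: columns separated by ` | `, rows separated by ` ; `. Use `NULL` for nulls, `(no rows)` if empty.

Izmir | 5 ; Porto | 13 ; Tokyo | NULL ; Tokyo | 3 ; Porto | 2

LEFT JOIN keeps every teams row; unmatched ones get NULL for matches columns.
Group by teams.id and compute SUM(m.goals_against). SUM over an all-NULL group is NULL.
  6: ids {1, 4, 29} → SUM(m.goals_against)=5
  9: ids {3, 7, 9, 24} → SUM(m.goals_against)=13
  12: ids {—} → SUM(m.goals_against)=NULL
  13: ids {20} → SUM(m.goals_against)=3
  14: ids {28, 30} → SUM(m.goals_against)=2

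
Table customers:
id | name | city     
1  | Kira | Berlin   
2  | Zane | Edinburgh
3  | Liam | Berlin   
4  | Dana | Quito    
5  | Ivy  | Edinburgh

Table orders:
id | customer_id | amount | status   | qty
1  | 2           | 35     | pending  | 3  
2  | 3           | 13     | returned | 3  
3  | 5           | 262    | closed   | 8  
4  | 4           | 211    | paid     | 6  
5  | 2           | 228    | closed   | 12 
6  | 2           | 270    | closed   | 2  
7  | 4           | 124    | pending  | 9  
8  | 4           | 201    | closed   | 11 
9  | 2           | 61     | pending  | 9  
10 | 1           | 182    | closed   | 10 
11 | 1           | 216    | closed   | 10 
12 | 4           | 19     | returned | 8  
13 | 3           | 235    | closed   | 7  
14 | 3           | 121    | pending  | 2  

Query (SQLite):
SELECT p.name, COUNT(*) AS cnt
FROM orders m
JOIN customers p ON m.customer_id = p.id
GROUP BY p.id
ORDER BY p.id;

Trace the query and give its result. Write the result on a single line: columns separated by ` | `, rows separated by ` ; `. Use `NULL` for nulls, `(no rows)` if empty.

Kira | 2 ; Zane | 4 ; Liam | 3 ; Dana | 4 ; Ivy | 1

Join each orders row to its customers via customer_id.
Group joined rows by customers.id; compute COUNT(*) per group.
  1: ids {10, 11} → COUNT(*)=2
  2: ids {1, 5, 6, 9} → COUNT(*)=4
  3: ids {2, 13, 14} → COUNT(*)=3
  4: ids {4, 7, 8, 12} → COUNT(*)=4
  5: ids {3} → COUNT(*)=1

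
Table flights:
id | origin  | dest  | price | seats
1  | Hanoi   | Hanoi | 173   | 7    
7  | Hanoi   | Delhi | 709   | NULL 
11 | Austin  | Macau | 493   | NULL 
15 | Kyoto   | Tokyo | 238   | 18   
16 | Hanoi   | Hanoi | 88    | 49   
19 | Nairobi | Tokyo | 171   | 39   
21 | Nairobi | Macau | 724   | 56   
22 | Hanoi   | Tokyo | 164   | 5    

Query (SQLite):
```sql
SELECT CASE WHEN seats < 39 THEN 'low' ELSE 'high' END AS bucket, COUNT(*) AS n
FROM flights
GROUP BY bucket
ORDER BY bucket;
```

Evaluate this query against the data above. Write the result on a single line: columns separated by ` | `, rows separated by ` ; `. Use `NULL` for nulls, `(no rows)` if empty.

high | 5 ; low | 3

Bucket rows by seats < 39 → 'low' else 'high'; count each bucket.
NULL < 39 is unknown, so NULL seats falls into ELSE → 'high'.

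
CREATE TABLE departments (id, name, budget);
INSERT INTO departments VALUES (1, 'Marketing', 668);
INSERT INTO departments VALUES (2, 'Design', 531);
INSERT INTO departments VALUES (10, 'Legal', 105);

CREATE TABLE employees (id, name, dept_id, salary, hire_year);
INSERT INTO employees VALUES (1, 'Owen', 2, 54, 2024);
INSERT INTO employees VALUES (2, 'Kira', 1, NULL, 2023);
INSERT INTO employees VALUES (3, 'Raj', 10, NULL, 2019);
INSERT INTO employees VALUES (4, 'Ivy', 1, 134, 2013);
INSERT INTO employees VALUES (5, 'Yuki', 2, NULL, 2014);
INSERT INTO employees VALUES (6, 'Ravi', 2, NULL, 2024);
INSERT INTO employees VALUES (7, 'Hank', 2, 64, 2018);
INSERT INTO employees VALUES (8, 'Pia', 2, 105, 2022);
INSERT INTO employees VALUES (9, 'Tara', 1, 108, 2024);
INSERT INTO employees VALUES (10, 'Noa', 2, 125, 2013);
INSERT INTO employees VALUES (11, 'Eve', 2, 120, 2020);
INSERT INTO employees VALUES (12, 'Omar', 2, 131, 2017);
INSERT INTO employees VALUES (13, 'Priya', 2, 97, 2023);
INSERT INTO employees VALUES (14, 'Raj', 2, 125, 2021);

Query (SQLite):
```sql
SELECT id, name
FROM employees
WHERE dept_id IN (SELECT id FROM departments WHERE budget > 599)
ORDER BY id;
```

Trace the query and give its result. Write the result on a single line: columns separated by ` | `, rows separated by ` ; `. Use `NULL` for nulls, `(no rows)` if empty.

Inner query: departments.id where budget > 599.
Outer: keep employees rows whose dept_id is in that set.
Inner query → {1}

2 | Kira ; 4 | Ivy ; 9 | Tara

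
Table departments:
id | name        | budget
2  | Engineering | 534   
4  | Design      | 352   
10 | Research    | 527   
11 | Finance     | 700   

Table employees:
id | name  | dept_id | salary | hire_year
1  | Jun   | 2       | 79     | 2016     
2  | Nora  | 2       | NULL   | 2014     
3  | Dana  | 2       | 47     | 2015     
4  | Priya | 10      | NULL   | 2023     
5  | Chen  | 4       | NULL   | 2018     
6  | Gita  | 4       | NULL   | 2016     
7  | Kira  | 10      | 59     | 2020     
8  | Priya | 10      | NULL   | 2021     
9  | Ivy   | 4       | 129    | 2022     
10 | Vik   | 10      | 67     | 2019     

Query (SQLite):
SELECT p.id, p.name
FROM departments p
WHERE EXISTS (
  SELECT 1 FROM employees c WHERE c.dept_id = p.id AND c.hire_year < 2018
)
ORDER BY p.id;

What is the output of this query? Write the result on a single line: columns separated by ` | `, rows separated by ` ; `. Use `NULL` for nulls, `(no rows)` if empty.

2 | Engineering ; 4 | Design

For each departments row, check whether any employees with matching dept_id has hire_year < 2018.
Keep rows where that is true.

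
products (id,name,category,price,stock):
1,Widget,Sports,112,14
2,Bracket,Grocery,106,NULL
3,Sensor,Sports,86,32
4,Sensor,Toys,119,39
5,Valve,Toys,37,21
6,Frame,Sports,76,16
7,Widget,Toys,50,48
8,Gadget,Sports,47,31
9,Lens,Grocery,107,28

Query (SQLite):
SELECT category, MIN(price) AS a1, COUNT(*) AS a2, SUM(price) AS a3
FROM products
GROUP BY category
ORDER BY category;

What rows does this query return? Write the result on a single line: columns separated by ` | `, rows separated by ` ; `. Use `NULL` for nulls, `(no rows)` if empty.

Grocery | 106 | 2 | 213 ; Sports | 47 | 4 | 321 ; Toys | 37 | 3 | 206

Group products by category.
Per group compute: MIN(price), COUNT(*), SUM(price).
  Grocery: ids {2, 9} → MIN(price)=106, COUNT(*)=2, SUM(price)=213
  Sports: ids {1, 3, 6, 8} → MIN(price)=47, COUNT(*)=4, SUM(price)=321
  Toys: ids {4, 5, 7} → MIN(price)=37, COUNT(*)=3, SUM(price)=206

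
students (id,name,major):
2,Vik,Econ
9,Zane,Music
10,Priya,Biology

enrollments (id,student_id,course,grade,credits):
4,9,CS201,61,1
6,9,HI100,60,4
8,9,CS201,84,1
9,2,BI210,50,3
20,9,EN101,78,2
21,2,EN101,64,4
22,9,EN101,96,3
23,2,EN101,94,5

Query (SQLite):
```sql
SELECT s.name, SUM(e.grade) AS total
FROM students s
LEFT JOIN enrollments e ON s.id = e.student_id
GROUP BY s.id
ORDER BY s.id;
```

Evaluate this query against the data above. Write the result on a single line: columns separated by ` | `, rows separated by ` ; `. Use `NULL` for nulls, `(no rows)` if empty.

Vik | 208 ; Zane | 379 ; Priya | NULL

LEFT JOIN keeps every students row; unmatched ones get NULL for enrollments columns.
Group by students.id and compute SUM(e.grade). SUM over an all-NULL group is NULL.
  2: ids {9, 21, 23} → SUM(e.grade)=208
  9: ids {4, 6, 8, 20, 22} → SUM(e.grade)=379
  10: ids {—} → SUM(e.grade)=NULL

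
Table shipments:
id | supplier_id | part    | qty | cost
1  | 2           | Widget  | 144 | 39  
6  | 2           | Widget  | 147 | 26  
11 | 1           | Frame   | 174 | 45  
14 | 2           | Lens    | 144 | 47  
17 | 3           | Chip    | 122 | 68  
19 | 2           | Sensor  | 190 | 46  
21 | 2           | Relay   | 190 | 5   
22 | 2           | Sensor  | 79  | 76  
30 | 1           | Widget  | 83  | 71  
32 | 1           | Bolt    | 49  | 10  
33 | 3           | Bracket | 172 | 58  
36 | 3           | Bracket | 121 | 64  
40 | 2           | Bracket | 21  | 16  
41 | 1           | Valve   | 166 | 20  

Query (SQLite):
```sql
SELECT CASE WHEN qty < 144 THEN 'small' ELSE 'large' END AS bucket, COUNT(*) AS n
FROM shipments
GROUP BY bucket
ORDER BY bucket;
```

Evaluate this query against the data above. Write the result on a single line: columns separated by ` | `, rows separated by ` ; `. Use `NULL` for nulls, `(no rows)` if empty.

Bucket rows by qty < 144 → 'small' else 'large'; count each bucket.

large | 8 ; small | 6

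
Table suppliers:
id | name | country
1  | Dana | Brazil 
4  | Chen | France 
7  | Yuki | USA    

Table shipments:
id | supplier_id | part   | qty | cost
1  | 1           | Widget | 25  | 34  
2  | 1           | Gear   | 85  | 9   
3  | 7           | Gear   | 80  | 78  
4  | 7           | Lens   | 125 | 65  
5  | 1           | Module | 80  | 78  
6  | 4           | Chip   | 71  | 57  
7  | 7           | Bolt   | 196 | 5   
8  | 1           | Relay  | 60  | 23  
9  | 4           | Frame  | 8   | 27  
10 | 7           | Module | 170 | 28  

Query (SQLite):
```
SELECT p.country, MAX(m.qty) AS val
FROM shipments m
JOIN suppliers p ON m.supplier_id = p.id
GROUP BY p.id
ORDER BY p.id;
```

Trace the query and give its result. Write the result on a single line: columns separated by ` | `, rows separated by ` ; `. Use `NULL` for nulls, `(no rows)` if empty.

Brazil | 85 ; France | 71 ; USA | 196

Join each shipments row to its suppliers via supplier_id.
Group joined rows by suppliers.id; compute MAX(m.qty) per group.
  1: ids {1, 2, 5, 8} → MAX(m.qty)=85
  4: ids {6, 9} → MAX(m.qty)=71
  7: ids {3, 4, 7, 10} → MAX(m.qty)=196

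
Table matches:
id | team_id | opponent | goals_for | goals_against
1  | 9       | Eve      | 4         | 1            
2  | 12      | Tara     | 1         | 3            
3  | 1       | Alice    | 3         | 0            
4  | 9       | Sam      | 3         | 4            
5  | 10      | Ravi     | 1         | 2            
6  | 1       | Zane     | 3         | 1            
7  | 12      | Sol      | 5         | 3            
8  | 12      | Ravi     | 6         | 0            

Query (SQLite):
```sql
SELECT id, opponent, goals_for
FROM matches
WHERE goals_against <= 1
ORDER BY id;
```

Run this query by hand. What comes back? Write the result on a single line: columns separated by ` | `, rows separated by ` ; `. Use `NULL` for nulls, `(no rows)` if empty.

1 | Eve | 4 ; 3 | Alice | 3 ; 6 | Zane | 3 ; 8 | Ravi | 6

goals_against <= 1: ids {1, 3, 6, 8}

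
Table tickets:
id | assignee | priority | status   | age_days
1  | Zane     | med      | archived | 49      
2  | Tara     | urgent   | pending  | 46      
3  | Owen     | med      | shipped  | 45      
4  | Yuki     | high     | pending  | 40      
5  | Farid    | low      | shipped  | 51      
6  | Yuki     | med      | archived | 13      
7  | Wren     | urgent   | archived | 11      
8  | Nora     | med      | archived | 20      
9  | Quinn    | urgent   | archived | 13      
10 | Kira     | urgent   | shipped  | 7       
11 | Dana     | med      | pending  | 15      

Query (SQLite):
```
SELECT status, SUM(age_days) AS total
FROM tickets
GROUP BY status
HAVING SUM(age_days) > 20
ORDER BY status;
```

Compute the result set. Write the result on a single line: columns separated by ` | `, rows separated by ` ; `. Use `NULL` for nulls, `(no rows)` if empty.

archived | 106 ; pending | 101 ; shipped | 103

Partition tickets by status; compute SUM(age_days) within each group.
HAVING: keep groups where SUM(age_days) > 20.
  archived: ids {1, 6, 7, 8, 9} → SUM(age_days)=106
  pending: ids {2, 4, 11} → SUM(age_days)=101
  shipped: ids {3, 5, 10} → SUM(age_days)=103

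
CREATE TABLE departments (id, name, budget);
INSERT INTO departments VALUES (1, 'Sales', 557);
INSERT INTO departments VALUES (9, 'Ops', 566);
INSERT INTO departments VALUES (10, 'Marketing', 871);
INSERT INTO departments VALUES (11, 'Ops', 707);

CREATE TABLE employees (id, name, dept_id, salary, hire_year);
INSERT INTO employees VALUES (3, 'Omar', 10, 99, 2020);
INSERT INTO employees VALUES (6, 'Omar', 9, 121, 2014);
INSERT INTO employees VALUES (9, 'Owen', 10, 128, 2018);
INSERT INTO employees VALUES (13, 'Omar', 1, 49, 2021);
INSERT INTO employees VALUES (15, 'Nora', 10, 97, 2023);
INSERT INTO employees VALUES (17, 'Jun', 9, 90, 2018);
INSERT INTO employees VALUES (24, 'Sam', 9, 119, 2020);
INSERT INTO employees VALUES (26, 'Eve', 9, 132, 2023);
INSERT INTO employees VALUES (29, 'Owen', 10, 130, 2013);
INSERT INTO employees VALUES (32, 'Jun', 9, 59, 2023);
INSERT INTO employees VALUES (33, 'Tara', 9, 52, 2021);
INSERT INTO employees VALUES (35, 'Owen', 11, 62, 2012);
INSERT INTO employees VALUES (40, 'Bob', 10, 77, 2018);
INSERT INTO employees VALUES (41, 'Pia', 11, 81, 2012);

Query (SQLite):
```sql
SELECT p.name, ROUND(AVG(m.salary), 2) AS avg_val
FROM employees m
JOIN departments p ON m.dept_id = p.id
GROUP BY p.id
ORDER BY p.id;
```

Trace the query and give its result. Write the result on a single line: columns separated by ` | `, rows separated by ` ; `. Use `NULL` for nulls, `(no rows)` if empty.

Sales | 49 ; Ops | 95.5 ; Marketing | 106.2 ; Ops | 71.5

Join each employees row to its departments via dept_id.
Group joined rows by departments.id; compute ROUND(AVG(m.salary), 2) per group.
  1: ids {13} → ROUND(AVG(m.salary), 2)=49
  9: ids {6, 17, 24, 26, 32, 33} → ROUND(AVG(m.salary), 2)=95.5
  10: ids {3, 9, 15, 29, 40} → ROUND(AVG(m.salary), 2)=106.2
  11: ids {35, 41} → ROUND(AVG(m.salary), 2)=71.5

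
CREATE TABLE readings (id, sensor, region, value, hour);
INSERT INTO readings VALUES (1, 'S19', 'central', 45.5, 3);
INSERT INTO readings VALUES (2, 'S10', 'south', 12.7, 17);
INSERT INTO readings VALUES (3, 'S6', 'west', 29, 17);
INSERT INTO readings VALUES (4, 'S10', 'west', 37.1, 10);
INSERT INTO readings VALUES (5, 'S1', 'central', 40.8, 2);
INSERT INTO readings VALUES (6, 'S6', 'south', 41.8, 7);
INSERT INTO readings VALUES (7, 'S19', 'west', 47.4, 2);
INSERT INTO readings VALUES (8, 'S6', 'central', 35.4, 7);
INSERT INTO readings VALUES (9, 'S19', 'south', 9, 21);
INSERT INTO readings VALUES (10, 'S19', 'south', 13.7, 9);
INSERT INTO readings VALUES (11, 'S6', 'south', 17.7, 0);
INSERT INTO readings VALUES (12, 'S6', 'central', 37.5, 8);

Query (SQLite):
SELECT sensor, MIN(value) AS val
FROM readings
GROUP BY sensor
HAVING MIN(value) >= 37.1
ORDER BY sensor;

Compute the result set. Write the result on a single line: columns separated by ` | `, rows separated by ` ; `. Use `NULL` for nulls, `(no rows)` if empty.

Partition readings by sensor; compute MIN(value) within each group.
HAVING: keep groups where MIN(value) >= 37.1.
  S1: ids {5} → MIN(value)=40.8
  S10: ids {2, 4} → MIN(value)=12.7
  S19: ids {1, 7, 9, 10} → MIN(value)=9
  S6: ids {3, 6, 8, 11, 12} → MIN(value)=17.7

S1 | 40.8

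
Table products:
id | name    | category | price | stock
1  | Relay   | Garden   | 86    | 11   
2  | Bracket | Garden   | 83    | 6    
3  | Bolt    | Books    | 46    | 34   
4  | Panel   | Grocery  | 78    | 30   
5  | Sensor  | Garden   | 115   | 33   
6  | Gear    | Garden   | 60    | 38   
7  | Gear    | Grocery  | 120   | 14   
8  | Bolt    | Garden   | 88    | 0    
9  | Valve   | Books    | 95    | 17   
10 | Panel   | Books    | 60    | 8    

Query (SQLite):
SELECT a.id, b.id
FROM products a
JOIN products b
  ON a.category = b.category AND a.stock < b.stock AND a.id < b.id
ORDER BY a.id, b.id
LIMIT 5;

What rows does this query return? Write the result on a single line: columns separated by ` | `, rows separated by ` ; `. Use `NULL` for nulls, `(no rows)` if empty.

Pairs (a,b) with same category, a.stock < b.stock, a.id < b.id.
category groups: Books:{3,9,10} Garden:{1,2,5,6,8} Grocery:{4,7}
Ordered by (a.id, b.id); first 5.

1 | 5 ; 1 | 6 ; 2 | 5 ; 2 | 6 ; 5 | 6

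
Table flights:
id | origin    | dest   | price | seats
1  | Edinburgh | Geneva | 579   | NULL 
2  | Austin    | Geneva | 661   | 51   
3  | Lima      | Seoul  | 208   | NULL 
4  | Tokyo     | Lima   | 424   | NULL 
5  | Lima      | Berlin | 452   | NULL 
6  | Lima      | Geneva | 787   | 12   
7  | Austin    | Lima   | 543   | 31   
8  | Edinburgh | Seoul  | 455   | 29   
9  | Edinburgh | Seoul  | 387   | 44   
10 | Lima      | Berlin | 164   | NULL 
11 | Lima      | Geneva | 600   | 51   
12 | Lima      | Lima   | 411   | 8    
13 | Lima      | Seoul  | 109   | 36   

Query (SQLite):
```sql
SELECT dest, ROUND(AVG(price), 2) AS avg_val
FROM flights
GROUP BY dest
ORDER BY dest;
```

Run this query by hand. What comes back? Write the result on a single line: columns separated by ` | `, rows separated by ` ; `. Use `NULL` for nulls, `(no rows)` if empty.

Berlin | 308 ; Geneva | 656.75 ; Lima | 459.33 ; Seoul | 289.75

Partition flights by dest; compute ROUND(AVG(price), 2) within each group.
  Berlin: ids {5, 10} → ROUND(AVG(price), 2)=308
  Geneva: ids {1, 2, 6, 11} → ROUND(AVG(price), 2)=656.75
  Lima: ids {4, 7, 12} → ROUND(AVG(price), 2)=459.33
  Seoul: ids {3, 8, 9, 13} → ROUND(AVG(price), 2)=289.75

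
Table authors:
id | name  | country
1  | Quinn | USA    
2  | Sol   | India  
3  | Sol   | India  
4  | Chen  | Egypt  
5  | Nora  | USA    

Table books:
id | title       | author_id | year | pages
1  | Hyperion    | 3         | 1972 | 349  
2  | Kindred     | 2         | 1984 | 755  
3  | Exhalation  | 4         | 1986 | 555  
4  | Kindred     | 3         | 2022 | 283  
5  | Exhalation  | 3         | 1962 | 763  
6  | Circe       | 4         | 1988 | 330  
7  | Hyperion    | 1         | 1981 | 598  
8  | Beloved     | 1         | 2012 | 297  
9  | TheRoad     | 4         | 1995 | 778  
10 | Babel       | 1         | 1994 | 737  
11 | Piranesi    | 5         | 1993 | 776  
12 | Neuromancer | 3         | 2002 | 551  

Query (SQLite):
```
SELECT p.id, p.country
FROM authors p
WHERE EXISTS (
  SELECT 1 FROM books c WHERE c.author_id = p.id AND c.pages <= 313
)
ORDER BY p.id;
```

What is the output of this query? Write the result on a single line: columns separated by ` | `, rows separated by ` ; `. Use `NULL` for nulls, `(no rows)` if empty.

1 | USA ; 3 | India

For each authors row, check whether any books with matching author_id has pages <= 313.
Keep rows where that is true.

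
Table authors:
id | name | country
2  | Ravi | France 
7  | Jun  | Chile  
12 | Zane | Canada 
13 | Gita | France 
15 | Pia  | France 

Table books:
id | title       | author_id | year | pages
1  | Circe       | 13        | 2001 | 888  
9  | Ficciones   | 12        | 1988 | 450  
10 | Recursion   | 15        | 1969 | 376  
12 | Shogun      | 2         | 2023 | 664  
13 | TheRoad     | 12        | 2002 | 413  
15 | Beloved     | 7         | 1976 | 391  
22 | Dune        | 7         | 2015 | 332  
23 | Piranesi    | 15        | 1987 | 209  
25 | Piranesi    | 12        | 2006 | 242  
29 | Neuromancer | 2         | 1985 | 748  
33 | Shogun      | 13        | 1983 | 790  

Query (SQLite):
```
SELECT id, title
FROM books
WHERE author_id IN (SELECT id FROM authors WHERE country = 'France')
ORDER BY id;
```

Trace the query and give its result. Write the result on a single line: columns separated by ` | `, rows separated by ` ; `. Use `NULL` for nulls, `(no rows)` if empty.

1 | Circe ; 10 | Recursion ; 12 | Shogun ; 23 | Piranesi ; 29 | Neuromancer ; 33 | Shogun

Inner query: authors.id where country = 'France'.
Outer: keep books rows whose author_id is in that set.
Inner query → {2, 13, 15}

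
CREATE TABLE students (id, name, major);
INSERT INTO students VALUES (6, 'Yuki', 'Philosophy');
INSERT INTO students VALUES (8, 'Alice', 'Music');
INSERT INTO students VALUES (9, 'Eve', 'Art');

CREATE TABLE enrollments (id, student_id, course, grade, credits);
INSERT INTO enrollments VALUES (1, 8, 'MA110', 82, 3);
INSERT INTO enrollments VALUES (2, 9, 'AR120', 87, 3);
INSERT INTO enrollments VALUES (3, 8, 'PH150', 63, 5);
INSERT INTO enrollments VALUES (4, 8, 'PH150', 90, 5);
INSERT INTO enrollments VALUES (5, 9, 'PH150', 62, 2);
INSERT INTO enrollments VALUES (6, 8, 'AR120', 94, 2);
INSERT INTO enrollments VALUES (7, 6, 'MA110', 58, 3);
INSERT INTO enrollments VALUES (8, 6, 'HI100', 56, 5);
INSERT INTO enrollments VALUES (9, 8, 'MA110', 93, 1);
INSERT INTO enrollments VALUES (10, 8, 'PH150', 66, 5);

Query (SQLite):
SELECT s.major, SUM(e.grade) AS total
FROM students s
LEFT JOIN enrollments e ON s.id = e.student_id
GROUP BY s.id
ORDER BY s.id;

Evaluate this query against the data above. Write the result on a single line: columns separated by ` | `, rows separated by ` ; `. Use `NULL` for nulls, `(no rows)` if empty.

Philosophy | 114 ; Music | 488 ; Art | 149

LEFT JOIN keeps every students row; unmatched ones get NULL for enrollments columns.
Group by students.id and compute SUM(e.grade). SUM over an all-NULL group is NULL.
  6: ids {7, 8} → SUM(e.grade)=114
  8: ids {1, 3, 4, 6, 9, 10} → SUM(e.grade)=488
  9: ids {2, 5} → SUM(e.grade)=149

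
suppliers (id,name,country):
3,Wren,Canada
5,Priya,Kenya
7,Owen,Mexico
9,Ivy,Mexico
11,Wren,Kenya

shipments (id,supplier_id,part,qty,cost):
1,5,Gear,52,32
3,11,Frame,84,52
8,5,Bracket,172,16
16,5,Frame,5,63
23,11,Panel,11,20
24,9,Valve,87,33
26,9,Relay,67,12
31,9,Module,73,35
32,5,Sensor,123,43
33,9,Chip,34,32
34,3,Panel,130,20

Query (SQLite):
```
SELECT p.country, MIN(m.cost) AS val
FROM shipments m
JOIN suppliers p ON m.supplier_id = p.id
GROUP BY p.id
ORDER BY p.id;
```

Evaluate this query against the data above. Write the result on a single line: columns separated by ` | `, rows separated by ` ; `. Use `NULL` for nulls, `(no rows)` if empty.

Join each shipments row to its suppliers via supplier_id.
Group joined rows by suppliers.id; compute MIN(m.cost) per group.
  3: ids {34} → MIN(m.cost)=20
  5: ids {1, 8, 16, 32} → MIN(m.cost)=16
  9: ids {24, 26, 31, 33} → MIN(m.cost)=12
  11: ids {3, 23} → MIN(m.cost)=20

Canada | 20 ; Kenya | 16 ; Mexico | 12 ; Kenya | 20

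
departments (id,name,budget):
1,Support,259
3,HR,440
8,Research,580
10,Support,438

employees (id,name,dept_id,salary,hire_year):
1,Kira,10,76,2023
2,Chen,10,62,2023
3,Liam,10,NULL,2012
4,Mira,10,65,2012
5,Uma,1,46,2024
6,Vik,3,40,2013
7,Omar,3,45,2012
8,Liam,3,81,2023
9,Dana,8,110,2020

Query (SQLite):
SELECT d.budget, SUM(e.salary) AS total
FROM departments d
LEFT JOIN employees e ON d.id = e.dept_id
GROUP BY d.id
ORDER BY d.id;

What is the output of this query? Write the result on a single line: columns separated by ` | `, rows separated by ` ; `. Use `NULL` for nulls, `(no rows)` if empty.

LEFT JOIN keeps every departments row; unmatched ones get NULL for employees columns.
Group by departments.id and compute SUM(e.salary). SUM over an all-NULL group is NULL.
  1: ids {5} → SUM(e.salary)=46
  3: ids {6, 7, 8} → SUM(e.salary)=166
  8: ids {9} → SUM(e.salary)=110
  10: ids {1, 2, 3, 4} → SUM(e.salary)=203

259 | 46 ; 440 | 166 ; 580 | 110 ; 438 | 203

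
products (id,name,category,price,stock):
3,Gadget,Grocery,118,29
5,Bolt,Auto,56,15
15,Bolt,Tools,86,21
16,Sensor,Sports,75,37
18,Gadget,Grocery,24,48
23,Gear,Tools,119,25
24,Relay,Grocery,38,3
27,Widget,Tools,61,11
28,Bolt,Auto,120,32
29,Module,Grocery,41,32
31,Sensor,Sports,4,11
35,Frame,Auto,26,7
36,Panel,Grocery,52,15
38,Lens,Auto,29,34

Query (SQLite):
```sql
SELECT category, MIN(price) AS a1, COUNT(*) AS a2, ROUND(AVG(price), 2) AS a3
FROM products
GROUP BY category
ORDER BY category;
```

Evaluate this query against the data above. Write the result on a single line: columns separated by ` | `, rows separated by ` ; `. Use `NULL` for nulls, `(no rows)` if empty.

Auto | 26 | 4 | 57.75 ; Grocery | 24 | 5 | 54.6 ; Sports | 4 | 2 | 39.5 ; Tools | 61 | 3 | 88.67

Group products by category.
Per group compute: MIN(price), COUNT(*), ROUND(AVG(price), 2).
  Auto: ids {5, 28, 35, 38} → MIN(price)=26, COUNT(*)=4, ROUND(AVG(price), 2)=57.75
  Grocery: ids {3, 18, 24, 29, 36} → MIN(price)=24, COUNT(*)=5, ROUND(AVG(price), 2)=54.6
  Sports: ids {16, 31} → MIN(price)=4, COUNT(*)=2, ROUND(AVG(price), 2)=39.5
  Tools: ids {15, 23, 27} → MIN(price)=61, COUNT(*)=3, ROUND(AVG(price), 2)=88.67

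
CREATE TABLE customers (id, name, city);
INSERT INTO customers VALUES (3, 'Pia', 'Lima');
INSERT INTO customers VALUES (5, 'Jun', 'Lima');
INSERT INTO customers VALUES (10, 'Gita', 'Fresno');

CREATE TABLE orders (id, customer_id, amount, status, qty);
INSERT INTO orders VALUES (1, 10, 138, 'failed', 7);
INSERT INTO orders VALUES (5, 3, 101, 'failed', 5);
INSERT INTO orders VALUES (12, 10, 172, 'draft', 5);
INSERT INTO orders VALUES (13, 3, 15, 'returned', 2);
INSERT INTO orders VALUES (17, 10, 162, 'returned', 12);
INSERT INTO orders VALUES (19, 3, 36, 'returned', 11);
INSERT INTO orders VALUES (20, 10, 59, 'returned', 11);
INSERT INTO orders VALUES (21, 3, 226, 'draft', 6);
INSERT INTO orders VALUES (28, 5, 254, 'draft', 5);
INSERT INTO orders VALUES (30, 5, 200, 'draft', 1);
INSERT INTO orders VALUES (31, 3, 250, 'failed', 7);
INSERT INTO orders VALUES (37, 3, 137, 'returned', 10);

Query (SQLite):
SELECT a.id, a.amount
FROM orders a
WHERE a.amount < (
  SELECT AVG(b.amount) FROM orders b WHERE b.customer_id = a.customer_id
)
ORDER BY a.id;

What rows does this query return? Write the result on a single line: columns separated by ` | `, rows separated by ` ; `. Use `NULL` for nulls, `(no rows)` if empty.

For each orders row a, compute AVG(amount) over rows sharing a.customer_id.
Keep row a if a.amount < that per-group AVG.
  customer_id=3: AVG(amount) = 127.5
  customer_id=5: AVG(amount) = 227.0
  customer_id=10: AVG(amount) = 132.75

5 | 101 ; 13 | 15 ; 19 | 36 ; 20 | 59 ; 30 | 200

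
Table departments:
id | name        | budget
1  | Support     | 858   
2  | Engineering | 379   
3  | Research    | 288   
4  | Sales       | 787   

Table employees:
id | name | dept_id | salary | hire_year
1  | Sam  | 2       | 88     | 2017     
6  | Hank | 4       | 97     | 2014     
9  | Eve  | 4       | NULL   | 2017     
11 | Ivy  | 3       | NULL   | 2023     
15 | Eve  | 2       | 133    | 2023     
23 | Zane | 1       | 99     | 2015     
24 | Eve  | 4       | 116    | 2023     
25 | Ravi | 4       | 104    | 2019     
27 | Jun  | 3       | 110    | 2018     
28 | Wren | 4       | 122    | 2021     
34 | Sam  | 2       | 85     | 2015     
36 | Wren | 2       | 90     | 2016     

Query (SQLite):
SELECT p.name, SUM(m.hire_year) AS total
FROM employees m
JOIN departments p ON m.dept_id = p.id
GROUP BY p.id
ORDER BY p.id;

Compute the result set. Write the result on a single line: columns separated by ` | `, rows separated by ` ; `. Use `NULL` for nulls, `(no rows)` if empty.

Join each employees row to its departments via dept_id.
Group joined rows by departments.id; compute SUM(m.hire_year) per group.
  1: ids {23} → SUM(m.hire_year)=2015
  2: ids {1, 15, 34, 36} → SUM(m.hire_year)=8071
  3: ids {11, 27} → SUM(m.hire_year)=4041
  4: ids {6, 9, 24, 25, 28} → SUM(m.hire_year)=10094

Support | 2015 ; Engineering | 8071 ; Research | 4041 ; Sales | 10094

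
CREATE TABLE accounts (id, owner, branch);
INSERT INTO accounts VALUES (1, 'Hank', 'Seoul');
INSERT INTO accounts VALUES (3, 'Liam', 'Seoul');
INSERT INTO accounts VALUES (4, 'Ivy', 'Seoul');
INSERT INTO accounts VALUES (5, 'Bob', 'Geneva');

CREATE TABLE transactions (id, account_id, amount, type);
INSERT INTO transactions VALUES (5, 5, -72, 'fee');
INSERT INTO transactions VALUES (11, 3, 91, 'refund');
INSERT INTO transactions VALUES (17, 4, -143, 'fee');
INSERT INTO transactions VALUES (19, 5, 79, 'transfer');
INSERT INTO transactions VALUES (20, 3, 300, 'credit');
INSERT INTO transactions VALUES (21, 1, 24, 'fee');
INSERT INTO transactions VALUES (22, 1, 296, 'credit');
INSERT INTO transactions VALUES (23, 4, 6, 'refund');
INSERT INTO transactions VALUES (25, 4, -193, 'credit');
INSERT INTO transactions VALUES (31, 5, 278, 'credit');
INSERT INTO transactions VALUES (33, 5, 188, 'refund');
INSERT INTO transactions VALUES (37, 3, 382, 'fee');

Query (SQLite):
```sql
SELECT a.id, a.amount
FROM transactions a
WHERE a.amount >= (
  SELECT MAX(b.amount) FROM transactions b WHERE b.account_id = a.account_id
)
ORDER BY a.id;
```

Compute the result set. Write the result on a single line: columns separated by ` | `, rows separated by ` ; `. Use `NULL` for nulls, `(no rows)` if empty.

22 | 296 ; 23 | 6 ; 31 | 278 ; 37 | 382

For each transactions row a, compute MAX(amount) over rows sharing a.account_id.
Keep row a if a.amount >= that per-group MAX.
  account_id=1: MAX(amount) = 296
  account_id=3: MAX(amount) = 382
  account_id=4: MAX(amount) = 6
  account_id=5: MAX(amount) = 278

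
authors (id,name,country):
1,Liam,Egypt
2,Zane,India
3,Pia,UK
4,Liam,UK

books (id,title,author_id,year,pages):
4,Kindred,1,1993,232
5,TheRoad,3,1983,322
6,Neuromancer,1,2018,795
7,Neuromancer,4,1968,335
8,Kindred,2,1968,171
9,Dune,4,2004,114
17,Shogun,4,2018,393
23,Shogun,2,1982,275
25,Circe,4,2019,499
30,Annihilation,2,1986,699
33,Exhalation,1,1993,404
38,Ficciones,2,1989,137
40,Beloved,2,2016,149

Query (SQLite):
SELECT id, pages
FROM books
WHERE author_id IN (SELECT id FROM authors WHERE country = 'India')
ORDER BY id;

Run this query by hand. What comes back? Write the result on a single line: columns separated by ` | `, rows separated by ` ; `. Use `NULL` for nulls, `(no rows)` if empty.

8 | 171 ; 23 | 275 ; 30 | 699 ; 38 | 137 ; 40 | 149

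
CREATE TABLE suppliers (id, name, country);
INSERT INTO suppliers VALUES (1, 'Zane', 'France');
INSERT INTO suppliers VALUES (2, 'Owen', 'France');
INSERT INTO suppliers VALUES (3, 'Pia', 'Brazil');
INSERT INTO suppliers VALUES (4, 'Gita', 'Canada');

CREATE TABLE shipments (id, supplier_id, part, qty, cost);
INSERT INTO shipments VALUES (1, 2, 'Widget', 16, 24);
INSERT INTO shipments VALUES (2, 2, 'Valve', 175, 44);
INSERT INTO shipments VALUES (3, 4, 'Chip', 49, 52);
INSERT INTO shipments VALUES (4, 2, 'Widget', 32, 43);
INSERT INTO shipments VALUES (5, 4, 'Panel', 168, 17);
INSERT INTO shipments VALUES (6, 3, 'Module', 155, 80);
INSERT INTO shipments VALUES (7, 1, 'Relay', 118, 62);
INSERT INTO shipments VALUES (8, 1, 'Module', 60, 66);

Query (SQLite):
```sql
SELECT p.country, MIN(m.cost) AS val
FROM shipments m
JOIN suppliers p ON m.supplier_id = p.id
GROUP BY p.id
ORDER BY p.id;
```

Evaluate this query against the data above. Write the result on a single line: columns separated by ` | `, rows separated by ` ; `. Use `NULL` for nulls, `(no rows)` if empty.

Join each shipments row to its suppliers via supplier_id.
Group joined rows by suppliers.id; compute MIN(m.cost) per group.
  1: ids {7, 8} → MIN(m.cost)=62
  2: ids {1, 2, 4} → MIN(m.cost)=24
  3: ids {6} → MIN(m.cost)=80
  4: ids {3, 5} → MIN(m.cost)=17

France | 62 ; France | 24 ; Brazil | 80 ; Canada | 17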